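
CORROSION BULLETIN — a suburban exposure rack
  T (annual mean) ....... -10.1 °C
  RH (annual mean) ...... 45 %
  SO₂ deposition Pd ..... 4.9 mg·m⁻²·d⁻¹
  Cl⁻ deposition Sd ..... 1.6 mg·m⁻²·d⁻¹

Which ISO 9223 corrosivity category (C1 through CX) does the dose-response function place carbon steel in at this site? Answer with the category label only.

C1

carbon steel: T≤10 °C ⇒ hinge +0.150·(-10.1−10) = -3.0150
  Pd branch = 1.77·Pd^0.52·e^(0.02·RH+f) = 0.4879 μm/a
  Sd branch = 0.102·Sd^0.62·e^(0.033·RH+0.04·T) = 0.4024 μm/a
  r_corr = 0.4879 + 0.4024 = 0.8903 μm/a
0.89 μm/a falls in (0, 1.3] for carbon steel → category C1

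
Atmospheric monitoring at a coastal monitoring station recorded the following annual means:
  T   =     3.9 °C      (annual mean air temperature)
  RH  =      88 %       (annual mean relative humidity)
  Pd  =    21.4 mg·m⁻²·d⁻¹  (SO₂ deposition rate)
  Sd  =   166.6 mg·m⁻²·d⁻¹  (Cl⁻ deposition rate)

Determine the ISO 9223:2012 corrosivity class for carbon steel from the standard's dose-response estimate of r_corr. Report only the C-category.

C4

carbon steel: f(T) = +0.150·(T−10) [T≤10 °C] = -0.9150
  SO₂ term: 1.77·21.4^0.52·exp(0.02·88-0.9150) = 20.27
  Sd branch = 0.102·Sd^0.62·e^(0.033·RH+0.04·T) = 51.88 μm/a
  r_corr = 20.27 + 51.88 = 72.14 μm/a
72.1 μm/a falls in (50, 80] for carbon steel → category C4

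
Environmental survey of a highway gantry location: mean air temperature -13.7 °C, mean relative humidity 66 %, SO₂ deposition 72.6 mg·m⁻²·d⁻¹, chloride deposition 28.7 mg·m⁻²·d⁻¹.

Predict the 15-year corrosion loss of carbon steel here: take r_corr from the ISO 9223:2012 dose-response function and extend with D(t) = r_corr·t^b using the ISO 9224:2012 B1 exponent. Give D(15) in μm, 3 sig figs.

D(15) = 24.4 μm

carbon steel: temperature factor f = +0.150·(-23.7) = -3.5550
  Pd branch = 1.77·Pd^0.52·e^(0.02·RH+f) = 1.758 μm/a
  Cl⁻ term: 0.102·28.7^0.62·exp(0.033·66+0.04·-13.7) = 4.172
  sum: 1.758 + 4.172 → r_corr = 5.93 μm/a
Power-law: D(15) = r_corr · 15^0.523
  D(15) = 5.93 × 15^0.523 = 5.93 × 4.122 = 24.44 μm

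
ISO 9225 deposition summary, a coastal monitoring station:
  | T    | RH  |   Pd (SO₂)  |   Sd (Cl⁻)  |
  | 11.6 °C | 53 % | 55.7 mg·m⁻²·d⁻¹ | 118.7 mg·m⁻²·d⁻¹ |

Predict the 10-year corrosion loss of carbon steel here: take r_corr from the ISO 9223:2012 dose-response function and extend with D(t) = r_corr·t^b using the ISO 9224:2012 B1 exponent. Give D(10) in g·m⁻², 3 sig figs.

D(10) = 1.46e+03 g·m⁻²

carbon steel: T>10 °C ⇒ hinge -0.054·(11.6−10) = -0.0864
  SO₂ term: 1.77·55.7^0.52·exp(0.02·53-0.0864) = 37.9
  Cl⁻ term: 0.102·118.7^0.62·exp(0.033·53+0.04·11.6) = 18.02
  r_corr = 37.9 + 18.02 = 55.92 μm/a
ISO 9224: D(t) = r_corr · t^b with b = 0.523 (carbon steel, B1)
  D(10) = 55.92 × 10^0.523 = 55.92 × 3.334 = 186.5 μm
  Mass loss = 186.5 μm × 7.85 g/cm³ = 1464 g·m⁻²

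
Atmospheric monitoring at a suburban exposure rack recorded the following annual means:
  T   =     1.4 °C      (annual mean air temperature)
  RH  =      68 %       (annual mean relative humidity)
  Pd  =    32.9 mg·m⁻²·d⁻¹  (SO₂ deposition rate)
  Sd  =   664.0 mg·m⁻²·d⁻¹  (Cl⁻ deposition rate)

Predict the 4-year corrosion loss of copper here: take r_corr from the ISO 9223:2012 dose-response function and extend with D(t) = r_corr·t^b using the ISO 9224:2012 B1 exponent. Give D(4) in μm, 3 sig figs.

copper: f(T) = +0.126·(T−10) [T≤10 °C] = -1.0836
  SO₂ term: 0.0053·32.9^0.26·exp(0.059·68-1.0836) = 0.2458
  Sd branch = 0.01025·Sd^0.27·e^(0.036·RH+0.049·T) = 0.7339 μm/a
  r_corr = 0.2458 + 0.7339 = 0.9797 μm/a
Power-law: D(4) = r_corr · 4^0.667
  D(4) = 0.9797 × 4^0.667 = 0.9797 × 2.521 = 2.47 μm

D(4) = 2.47 μm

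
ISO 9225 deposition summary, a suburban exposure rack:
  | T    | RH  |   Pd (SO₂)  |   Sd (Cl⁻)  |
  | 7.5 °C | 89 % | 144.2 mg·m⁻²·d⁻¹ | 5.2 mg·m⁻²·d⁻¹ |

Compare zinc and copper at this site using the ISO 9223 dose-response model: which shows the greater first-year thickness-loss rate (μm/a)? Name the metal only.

zinc

zinc: f(T) = +0.038·(T−10) [T≤10 °C] = -0.0950
  sulphur-dioxide contribution → 6.27 μm/a
  chloride contribution → 0.1727 μm/a
  total first-year rate 6.443 μm/a
copper: T≤10 °C ⇒ hinge +0.126·(7.5−10) = -0.3150
  sulphur-dioxide contribution → 2.687 μm/a
  chloride contribution → 0.569 μm/a
  total first-year rate 3.256 μm/a
Ordering by μm/a: zinc (6.44) > copper (3.26)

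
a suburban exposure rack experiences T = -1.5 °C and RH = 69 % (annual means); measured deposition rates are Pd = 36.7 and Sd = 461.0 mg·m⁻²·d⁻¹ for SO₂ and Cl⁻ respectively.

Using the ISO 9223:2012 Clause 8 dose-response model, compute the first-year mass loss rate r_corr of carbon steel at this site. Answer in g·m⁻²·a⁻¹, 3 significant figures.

r_corr = 394 g·m⁻²·a⁻¹

carbon steel: f(T) = +0.150·(T−10) [T≤10 °C] = -1.7250
  sulphur-dioxide contribution → 8.161 μm/a
  chloride contribution → 41.97 μm/a
  ⇒ r_corr(carbon steel) = 50.13 μm/a
Convert to mass loss: 50.13 μm/a × 7.85 g/cm³ = 393.5 g·m⁻²·a⁻¹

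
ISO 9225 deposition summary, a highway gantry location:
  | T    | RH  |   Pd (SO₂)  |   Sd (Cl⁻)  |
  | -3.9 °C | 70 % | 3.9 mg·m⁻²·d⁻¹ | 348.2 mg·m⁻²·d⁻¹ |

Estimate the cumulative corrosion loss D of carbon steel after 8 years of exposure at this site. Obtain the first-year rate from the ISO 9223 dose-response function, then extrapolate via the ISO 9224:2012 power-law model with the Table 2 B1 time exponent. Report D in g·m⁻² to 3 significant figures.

carbon steel: T≤10 °C ⇒ hinge +0.150·(-3.9−10) = -2.0850
  SO₂ term: 1.77·3.9^0.52·exp(0.02·70-2.0850) = 1.811
  Sd branch = 0.102·Sd^0.62·e^(0.033·RH+0.04·T) = 33.11 μm/a
  sum: 1.811 + 33.11 → r_corr = 34.92 μm/a
Long-term exponent b (ISO 9224 Table 2, B1) = 0.523
  D(8) = 34.92 × 8^0.523 = 34.92 × 2.967 = 103.6 μm
  Mass loss = 103.6 μm × 7.85 g/cm³ = 813.4 g·m⁻²

D(8) = 813 g·m⁻²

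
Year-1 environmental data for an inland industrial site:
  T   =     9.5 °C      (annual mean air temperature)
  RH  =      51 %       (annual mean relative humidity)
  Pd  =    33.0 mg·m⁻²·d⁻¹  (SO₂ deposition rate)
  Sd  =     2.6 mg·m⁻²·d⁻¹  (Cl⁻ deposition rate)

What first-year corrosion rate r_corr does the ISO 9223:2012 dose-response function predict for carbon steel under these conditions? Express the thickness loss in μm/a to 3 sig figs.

r_corr = 29.5 μm/a

carbon steel: T≤10 °C ⇒ hinge +0.150·(9.5−10) = -0.0750
  sulphur-dioxide contribution → 28.05 μm/a
  chloride contribution → 1.452 μm/a
  total first-year rate 29.51 μm/a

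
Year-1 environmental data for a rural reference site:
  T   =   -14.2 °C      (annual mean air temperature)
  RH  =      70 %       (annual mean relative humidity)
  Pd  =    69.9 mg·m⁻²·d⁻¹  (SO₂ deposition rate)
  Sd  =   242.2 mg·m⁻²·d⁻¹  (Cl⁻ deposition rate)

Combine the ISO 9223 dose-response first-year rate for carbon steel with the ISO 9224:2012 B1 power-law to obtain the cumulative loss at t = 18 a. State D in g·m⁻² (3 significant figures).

D(18) = 685 g·m⁻²

carbon steel: temperature factor f = +0.150·(-24.2) = -3.6300
  SO₂ term: 1.77·69.9^0.52·exp(0.02·70-3.6300) = 1.732
  Sd branch = 0.102·Sd^0.62·e^(0.033·RH+0.04·T) = 17.51 μm/a
  sum: 1.732 + 17.51 → r_corr = 19.24 μm/a
Long-term exponent b (ISO 9224 Table 2, B1) = 0.523
  D(18) = 19.24 × 18^0.523 = 19.24 × 4.534 = 87.26 μm
  Mass loss = 87.26 μm × 7.85 g/cm³ = 685 g·m⁻²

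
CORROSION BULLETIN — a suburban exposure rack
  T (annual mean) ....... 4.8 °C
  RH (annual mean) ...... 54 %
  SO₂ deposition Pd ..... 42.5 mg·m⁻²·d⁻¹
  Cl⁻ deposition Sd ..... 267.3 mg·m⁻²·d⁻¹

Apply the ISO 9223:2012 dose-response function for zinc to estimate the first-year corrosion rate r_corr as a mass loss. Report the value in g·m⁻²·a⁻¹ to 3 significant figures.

r_corr = 11.7 g·m⁻²·a⁻¹

zinc: f(T) = +0.038·(T−10) [T≤10 °C] = -0.1976
  Pd branch = 0.0129·Pd^0.44·e^(0.046·RH+f) = 0.6608 μm/a
  Cl⁻ term: 0.0175·267.3^0.57·exp(0.008·54+0.085·4.8) = 0.98
  sum: 0.6608 + 0.98 → r_corr = 1.641 μm/a
Convert to mass loss: 1.641 μm/a × 7.14 g/cm³ = 11.72 g·m⁻²·a⁻¹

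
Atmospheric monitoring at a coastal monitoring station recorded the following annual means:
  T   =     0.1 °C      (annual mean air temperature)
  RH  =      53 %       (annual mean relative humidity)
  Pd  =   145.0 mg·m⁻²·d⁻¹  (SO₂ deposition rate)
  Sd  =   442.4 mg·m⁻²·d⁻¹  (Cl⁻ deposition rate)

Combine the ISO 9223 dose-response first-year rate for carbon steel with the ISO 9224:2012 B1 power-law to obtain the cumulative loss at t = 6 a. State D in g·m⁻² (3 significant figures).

D(6) = 824 g·m⁻²

carbon steel: f(T) = +0.150·(T−10) [T≤10 °C] = -1.4850
  Pd branch = 1.77·Pd^0.52·e^(0.02·RH+f) = 15.39 μm/a
  Sd branch = 0.102·Sd^0.62·e^(0.033·RH+0.04·T) = 25.72 μm/a
  sum: 15.39 + 25.72 → r_corr = 41.12 μm/a
Long-term exponent b (ISO 9224 Table 2, B1) = 0.523
  D(6) = 41.12 × 6^0.523 = 41.12 × 2.553 = 104.9 μm
  Mass loss = 104.9 μm × 7.85 g/cm³ = 823.9 g·m⁻²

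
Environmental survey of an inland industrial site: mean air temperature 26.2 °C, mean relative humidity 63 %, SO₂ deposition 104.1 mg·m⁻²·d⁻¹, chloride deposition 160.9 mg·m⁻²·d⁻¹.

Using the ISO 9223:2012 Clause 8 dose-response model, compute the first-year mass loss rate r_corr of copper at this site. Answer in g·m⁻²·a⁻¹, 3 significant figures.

copper: T>10 °C ⇒ hinge -0.080·(26.2−10) = -1.2960
  SO₂ term: 0.0053·104.1^0.26·exp(0.059·63-1.2960) = 0.1996
  Sd branch = 0.01025·Sd^0.27·e^(0.036·RH+0.049·T) = 1.409 μm/a
  sum: 0.1996 + 1.409 → r_corr = 1.609 μm/a
Convert to mass loss: 1.609 μm/a × 8.96 g/cm³ = 14.42 g·m⁻²·a⁻¹

r_corr = 14.4 g·m⁻²·a⁻¹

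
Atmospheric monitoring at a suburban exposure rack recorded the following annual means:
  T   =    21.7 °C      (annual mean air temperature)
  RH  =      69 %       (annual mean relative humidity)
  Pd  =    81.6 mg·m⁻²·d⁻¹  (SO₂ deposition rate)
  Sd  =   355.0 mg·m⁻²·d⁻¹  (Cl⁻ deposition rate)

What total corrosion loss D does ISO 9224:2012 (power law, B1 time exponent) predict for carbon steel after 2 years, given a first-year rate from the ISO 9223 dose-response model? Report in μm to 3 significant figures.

carbon steel: f(T) = -0.054·(T−10) [T>10 °C] = -0.6318
  sulphur-dioxide contribution → 36.9 μm/a
  chloride contribution → 90.28 μm/a
  total first-year rate 127.2 μm/a
Long-term exponent b (ISO 9224 Table 2, B1) = 0.523
  D(2) = 127.2 × 2^0.523 = 127.2 × 1.437 = 182.7 μm

D(2) = 183 μm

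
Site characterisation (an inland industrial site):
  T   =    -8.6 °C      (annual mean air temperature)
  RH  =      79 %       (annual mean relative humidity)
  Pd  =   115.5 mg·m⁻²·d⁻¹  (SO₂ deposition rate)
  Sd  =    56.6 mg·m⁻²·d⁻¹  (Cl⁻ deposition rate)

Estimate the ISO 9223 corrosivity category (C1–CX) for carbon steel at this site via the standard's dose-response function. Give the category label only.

C2

carbon steel: T≤10 °C ⇒ hinge +0.150·(-8.6−10) = -2.7900
  SO₂ term: 1.77·115.5^0.52·exp(0.02·79-2.7900) = 6.238
  Cl⁻ term: 0.102·56.6^0.62·exp(0.033·79+0.04·-8.6) = 11.97
  r_corr = 6.238 + 11.97 = 18.21 μm/a
18.2 μm/a falls in (1.3, 25] for carbon steel → category C2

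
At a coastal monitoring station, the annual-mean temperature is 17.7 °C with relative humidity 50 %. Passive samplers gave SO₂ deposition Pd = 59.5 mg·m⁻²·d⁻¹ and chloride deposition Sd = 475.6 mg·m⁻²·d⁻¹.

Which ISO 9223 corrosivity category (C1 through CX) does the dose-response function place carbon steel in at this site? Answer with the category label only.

carbon steel: T>10 °C ⇒ hinge -0.054·(17.7−10) = -0.4158
  sulphur-dioxide contribution → 26.57 μm/a
  chloride contribution → 49.27 μm/a
  ⇒ r_corr(carbon steel) = 75.84 μm/a
75.8 μm/a falls in (50, 80] for carbon steel → category C4

C4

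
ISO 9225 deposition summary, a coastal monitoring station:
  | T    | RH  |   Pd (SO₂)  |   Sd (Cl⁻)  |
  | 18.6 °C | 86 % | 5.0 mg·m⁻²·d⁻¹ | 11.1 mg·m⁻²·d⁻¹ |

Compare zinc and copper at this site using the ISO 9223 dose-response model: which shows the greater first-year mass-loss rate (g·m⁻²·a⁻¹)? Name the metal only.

zinc: T>10 °C ⇒ hinge -0.071·(18.6−10) = -0.6106
  SO₂ term: 0.0129·5.0^0.44·exp(0.046·86-0.6106) = 0.7431
  Cl⁻ term: 0.0175·11.1^0.57·exp(0.008·86+0.085·18.6) = 0.6672
  r_corr = 0.7431 + 0.6672 = 1.41 μm/a
  mass loss = 1.41 μm/a × 7.14 g/cm³ = 10.07 g·m⁻²·a⁻¹
copper: T>10 °C ⇒ hinge -0.080·(18.6−10) = -0.6880
  Pd branch = 0.0053·Pd^0.26·e^(0.059·RH+f) = 0.6469 μm/a
  Sd branch = 0.01025·Sd^0.27·e^(0.036·RH+0.049·T) = 1.08 μm/a
  sum: 0.6469 + 1.08 → r_corr = 1.727 μm/a
  mass loss = 1.727 μm/a × 8.96 g/cm³ = 15.47 g·m⁻²·a⁻¹
Ordering by g·m⁻²·a⁻¹: copper (15.5) > zinc (10.1)

copper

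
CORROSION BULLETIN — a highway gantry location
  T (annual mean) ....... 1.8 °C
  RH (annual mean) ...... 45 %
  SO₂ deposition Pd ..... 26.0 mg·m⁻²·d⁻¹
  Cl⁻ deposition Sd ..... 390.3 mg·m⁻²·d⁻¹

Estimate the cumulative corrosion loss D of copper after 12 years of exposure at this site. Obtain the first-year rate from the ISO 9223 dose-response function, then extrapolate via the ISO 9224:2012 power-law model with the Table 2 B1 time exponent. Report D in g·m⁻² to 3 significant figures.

D(12) = 16.3 g·m⁻²

copper: temperature factor f = +0.126·(-8.2) = -1.0332
  Pd branch = 0.0053·Pd^0.26·e^(0.059·RH+f) = 0.06259 μm/a
  Sd branch = 0.01025·Sd^0.27·e^(0.036·RH+0.049·T) = 0.2833 μm/a
  r_corr = 0.06259 + 0.2833 = 0.3459 μm/a
Long-term exponent b (ISO 9224 Table 2, B1) = 0.667
  D(12) = 0.3459 × 12^0.667 = 0.3459 × 5.246 = 1.815 μm
  Mass loss = 1.815 μm × 8.96 g/cm³ = 16.26 g·m⁻²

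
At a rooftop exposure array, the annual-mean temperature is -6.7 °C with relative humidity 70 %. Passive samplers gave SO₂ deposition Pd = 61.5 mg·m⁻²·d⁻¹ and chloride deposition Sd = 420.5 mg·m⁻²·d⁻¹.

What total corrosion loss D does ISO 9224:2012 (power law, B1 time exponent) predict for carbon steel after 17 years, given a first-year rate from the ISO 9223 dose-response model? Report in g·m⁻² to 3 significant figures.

D(17) = 1.32e+03 g·m⁻²

carbon steel: temperature factor f = +0.150·(-16.7) = -2.5050
  Pd branch = 1.77·Pd^0.52·e^(0.02·RH+f) = 4.992 μm/a
  Cl⁻ term: 0.102·420.5^0.62·exp(0.033·70+0.04·-6.7) = 33.28
  r_corr = 4.992 + 33.28 = 38.27 μm/a
Long-term exponent b (ISO 9224 Table 2, B1) = 0.523
  D(17) = 38.27 × 17^0.523 = 38.27 × 4.401 = 168.4 μm
  Mass loss = 168.4 μm × 7.85 g/cm³ = 1322 g·m⁻²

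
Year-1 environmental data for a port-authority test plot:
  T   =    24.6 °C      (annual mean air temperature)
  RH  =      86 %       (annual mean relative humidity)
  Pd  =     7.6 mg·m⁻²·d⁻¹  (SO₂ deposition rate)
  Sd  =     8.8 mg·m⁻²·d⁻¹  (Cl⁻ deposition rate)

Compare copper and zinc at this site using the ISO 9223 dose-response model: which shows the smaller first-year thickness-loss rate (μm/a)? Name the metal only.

copper: f(T) = -0.080·(T−10) [T>10 °C] = -1.1680
  Pd branch = 0.0053·Pd^0.26·e^(0.059·RH+f) = 0.4463 μm/a
  Sd branch = 0.01025·Sd^0.27·e^(0.036·RH+0.049·T) = 1.361 μm/a
  r_corr = 0.4463 + 1.361 = 1.807 μm/a
zinc: T>10 °C ⇒ hinge -0.071·(24.6−10) = -1.0366
  SO₂ term: 0.0129·7.6^0.44·exp(0.046·86-1.0366) = 0.5835
  Cl⁻ term: 0.0175·8.8^0.57·exp(0.008·86+0.085·24.6) = 0.9734
  sum: 0.5835 + 0.9734 → r_corr = 1.557 μm/a
Ordering by μm/a: copper (1.81) > zinc (1.56)

zinc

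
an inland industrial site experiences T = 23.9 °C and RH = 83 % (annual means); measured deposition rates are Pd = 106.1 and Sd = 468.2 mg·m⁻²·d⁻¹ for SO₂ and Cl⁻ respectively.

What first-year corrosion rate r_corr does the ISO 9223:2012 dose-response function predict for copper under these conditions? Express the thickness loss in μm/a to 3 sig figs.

r_corr = 4.24 μm/a

copper: T>10 °C ⇒ hinge -0.080·(23.9−10) = -1.1120
  sulphur-dioxide contribution → 0.7848 μm/a
  chloride contribution → 3.452 μm/a
  total first-year rate 4.236 μm/a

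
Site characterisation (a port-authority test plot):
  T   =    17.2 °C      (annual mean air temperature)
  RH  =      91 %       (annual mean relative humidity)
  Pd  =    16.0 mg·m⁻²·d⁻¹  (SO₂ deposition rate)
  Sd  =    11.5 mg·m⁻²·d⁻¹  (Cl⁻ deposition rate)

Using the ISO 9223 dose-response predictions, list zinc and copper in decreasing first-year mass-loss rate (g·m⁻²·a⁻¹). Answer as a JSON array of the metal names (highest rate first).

["copper", "zinc"]

zinc: T>10 °C ⇒ hinge -0.071·(17.2−10) = -0.5112
  sulphur-dioxide contribution → 1.723 μm/a
  chloride contribution → 0.6291 μm/a
  ⇒ r_corr(zinc) = 2.352 μm/a
  mass loss = 2.352 μm/a × 7.14 g/cm³ = 16.8 g·m⁻²·a⁻¹
copper: temperature factor f = -0.080·(7.2) = -0.5760
  sulphur-dioxide contribution → 1.315 μm/a
  chloride contribution → 1.219 μm/a
  ⇒ r_corr(copper) = 2.534 μm/a
  mass loss = 2.534 μm/a × 8.96 g/cm³ = 22.7 g·m⁻²·a⁻¹
Ordering by g·m⁻²·a⁻¹: copper (22.7) > zinc (16.8)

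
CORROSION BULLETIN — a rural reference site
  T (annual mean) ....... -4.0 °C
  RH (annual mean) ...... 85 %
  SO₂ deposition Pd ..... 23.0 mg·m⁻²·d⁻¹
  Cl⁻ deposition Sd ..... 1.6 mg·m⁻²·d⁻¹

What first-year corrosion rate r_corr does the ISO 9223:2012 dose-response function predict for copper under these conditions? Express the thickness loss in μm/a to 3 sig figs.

r_corr = 0.513 μm/a

copper: T≤10 °C ⇒ hinge +0.126·(-4.0−10) = -1.7640
  Pd branch = 0.0053·Pd^0.26·e^(0.059·RH+f) = 0.3092 μm/a
  Cl⁻ term: 0.01025·1.6^0.27·exp(0.036·85+0.049·-4.0) = 0.204
  r_corr = 0.3092 + 0.204 = 0.5132 μm/a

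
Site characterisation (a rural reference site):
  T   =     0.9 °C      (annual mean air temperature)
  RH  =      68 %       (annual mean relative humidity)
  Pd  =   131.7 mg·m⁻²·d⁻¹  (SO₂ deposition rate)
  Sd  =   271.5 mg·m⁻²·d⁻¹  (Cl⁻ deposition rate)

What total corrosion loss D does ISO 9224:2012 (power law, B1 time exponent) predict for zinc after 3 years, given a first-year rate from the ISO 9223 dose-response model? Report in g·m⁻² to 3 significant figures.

D(3) = 45.0 g·m⁻²

zinc: temperature factor f = +0.038·(-9.1) = -0.3458
  sulphur-dioxide contribution → 1.784 μm/a
  chloride contribution → 0.7939 μm/a
  ⇒ r_corr(zinc) = 2.578 μm/a
ISO 9224: D(t) = r_corr · t^b with b = 0.813 (zinc, B1)
  D(3) = 2.578 × 3^0.813 = 2.578 × 2.443 = 6.299 μm
  Mass loss = 6.299 μm × 7.14 g/cm³ = 44.97 g·m⁻²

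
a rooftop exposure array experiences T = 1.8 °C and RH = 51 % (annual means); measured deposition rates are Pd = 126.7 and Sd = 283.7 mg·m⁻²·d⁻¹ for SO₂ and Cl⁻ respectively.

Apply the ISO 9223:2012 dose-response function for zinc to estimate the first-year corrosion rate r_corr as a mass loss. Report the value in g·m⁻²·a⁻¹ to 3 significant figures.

r_corr = 11.4 g·m⁻²·a⁻¹

zinc: f(T) = +0.038·(T−10) [T≤10 °C] = -0.3116
  sulphur-dioxide contribution → 0.8305 μm/a
  chloride contribution → 0.767 μm/a
  ⇒ r_corr(zinc) = 1.598 μm/a
Convert to mass loss: 1.598 μm/a × 7.14 g/cm³ = 11.41 g·m⁻²·a⁻¹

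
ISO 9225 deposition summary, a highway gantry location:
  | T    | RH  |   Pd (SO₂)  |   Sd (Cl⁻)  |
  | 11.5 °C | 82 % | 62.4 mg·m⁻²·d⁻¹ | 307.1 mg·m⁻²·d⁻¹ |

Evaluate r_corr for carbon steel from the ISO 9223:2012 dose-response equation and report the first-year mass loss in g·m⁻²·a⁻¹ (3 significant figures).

r_corr = 1.23e+03 g·m⁻²·a⁻¹

carbon steel: temperature factor f = -0.054·(1.5) = -0.0810
  SO₂ term: 1.77·62.4^0.52·exp(0.02·82-0.0810) = 72.2
  Cl⁻ term: 0.102·307.1^0.62·exp(0.033·82+0.04·11.5) = 84.27
  r_corr = 72.2 + 84.27 = 156.5 μm/a
Convert to mass loss: 156.5 μm/a × 7.85 g/cm³ = 1228 g·m⁻²·a⁻¹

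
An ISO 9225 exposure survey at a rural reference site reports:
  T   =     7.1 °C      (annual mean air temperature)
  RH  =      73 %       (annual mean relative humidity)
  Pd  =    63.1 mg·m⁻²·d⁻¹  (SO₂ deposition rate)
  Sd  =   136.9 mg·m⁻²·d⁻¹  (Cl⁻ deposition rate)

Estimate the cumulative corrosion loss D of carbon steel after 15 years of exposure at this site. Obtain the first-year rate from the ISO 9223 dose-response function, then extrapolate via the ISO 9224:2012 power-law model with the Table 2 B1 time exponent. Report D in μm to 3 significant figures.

D(15) = 307 μm

carbon steel: T≤10 °C ⇒ hinge +0.150·(7.1−10) = -0.4350
  sulphur-dioxide contribution → 42.57 μm/a
  chloride contribution → 31.82 μm/a
  ⇒ r_corr(carbon steel) = 74.4 μm/a
ISO 9224: D(t) = r_corr · t^b with b = 0.523 (carbon steel, B1)
  D(15) = 74.4 × 15^0.523 = 74.4 × 4.122 = 306.6 μm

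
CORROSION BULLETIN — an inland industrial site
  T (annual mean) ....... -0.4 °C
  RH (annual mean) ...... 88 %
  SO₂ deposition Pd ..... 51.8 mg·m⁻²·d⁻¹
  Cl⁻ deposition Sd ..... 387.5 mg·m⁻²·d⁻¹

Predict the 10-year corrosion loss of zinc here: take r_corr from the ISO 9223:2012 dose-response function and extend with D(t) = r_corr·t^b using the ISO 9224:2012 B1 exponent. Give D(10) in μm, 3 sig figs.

D(10) = 25.0 μm

zinc: T≤10 °C ⇒ hinge +0.038·(-0.4−10) = -0.3952
  Pd branch = 0.0129·Pd^0.44·e^(0.046·RH+f) = 2.827 μm/a
  Cl⁻ term: 0.0175·387.5^0.57·exp(0.008·88+0.085·-0.4) = 1.022
  r_corr = 2.827 + 1.022 = 3.848 μm/a
Power-law: D(10) = r_corr · 10^0.813
  D(10) = 3.848 × 10^0.813 = 3.848 × 6.501 = 25.02 μm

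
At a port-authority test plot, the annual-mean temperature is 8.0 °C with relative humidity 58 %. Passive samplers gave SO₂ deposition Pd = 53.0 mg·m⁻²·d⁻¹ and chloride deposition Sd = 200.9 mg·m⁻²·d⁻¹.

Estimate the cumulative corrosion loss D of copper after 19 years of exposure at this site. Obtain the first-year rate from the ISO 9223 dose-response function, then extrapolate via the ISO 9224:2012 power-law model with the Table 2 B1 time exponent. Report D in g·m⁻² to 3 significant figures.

copper: f(T) = +0.126·(T−10) [T≤10 °C] = -0.2520
  Pd branch = 0.0053·Pd^0.26·e^(0.059·RH+f) = 0.3542 μm/a
  Cl⁻ term: 0.01025·200.9^0.27·exp(0.036·58+0.049·8.0) = 0.5124
  sum: 0.3542 + 0.5124 → r_corr = 0.8666 μm/a
Power-law: D(19) = r_corr · 19^0.667
  D(19) = 0.8666 × 19^0.667 = 0.8666 × 7.127 = 6.177 μm
  Mass loss = 6.177 μm × 8.96 g/cm³ = 55.34 g·m⁻²

D(19) = 55.3 g·m⁻²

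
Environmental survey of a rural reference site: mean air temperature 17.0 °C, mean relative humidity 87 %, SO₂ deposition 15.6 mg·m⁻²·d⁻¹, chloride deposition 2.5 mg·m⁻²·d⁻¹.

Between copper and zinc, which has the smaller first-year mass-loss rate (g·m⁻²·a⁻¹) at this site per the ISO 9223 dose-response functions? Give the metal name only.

copper: f(T) = -0.080·(T−10) [T>10 °C] = -0.5600
  sulphur-dioxide contribution → 1.048 μm/a
  chloride contribution → 0.6921 μm/a
  total first-year rate 1.74 μm/a
  mass loss = 1.74 μm/a × 8.96 g/cm³ = 15.59 g·m⁻²·a⁻¹
zinc: f(T) = -0.071·(T−10) [T>10 °C] = -0.4970
  sulphur-dioxide contribution → 1.438 μm/a
  chloride contribution → 0.251 μm/a
  ⇒ r_corr(zinc) = 1.689 μm/a
  mass loss = 1.689 μm/a × 7.14 g/cm³ = 12.06 g·m⁻²·a⁻¹
Ordering by g·m⁻²·a⁻¹: copper (15.6) > zinc (12.1)

zinc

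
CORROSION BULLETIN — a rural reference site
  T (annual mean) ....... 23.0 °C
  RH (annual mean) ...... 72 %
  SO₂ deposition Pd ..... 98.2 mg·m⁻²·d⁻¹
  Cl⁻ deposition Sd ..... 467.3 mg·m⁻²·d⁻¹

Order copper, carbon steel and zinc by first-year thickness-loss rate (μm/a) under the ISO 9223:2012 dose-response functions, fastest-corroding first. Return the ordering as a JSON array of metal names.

["carbon steel", "zinc", "copper"]

copper: T>10 °C ⇒ hinge -0.080·(23.0−10) = -1.0400
  sulphur-dioxide contribution → 0.432 μm/a
  chloride contribution → 2.222 μm/a
  ⇒ r_corr(copper) = 2.654 μm/a
carbon steel: temperature factor f = -0.054·(13.0) = -0.7020
  sulphur-dioxide contribution → 40.21 μm/a
  chloride contribution → 124.5 μm/a
  total first-year rate 164.7 μm/a
zinc: temperature factor f = -0.071·(13.0) = -0.9230
  sulphur-dioxide contribution → 1.058 μm/a
  chloride contribution → 7.31 μm/a
  ⇒ r_corr(zinc) = 8.368 μm/a
Ordering by μm/a: carbon steel (165) > zinc (8.37) > copper (2.65)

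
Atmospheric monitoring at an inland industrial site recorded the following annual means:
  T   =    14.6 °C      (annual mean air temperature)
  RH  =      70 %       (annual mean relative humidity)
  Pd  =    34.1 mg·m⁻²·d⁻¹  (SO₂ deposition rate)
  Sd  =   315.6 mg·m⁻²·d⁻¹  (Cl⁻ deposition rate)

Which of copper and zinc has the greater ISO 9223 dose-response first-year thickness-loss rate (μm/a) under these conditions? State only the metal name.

copper: temperature factor f = -0.080·(4.6) = -0.3680
  SO₂ term: 0.0053·34.1^0.26·exp(0.059·70-0.3680) = 0.571
  Cl⁻ term: 0.01025·315.6^0.27·exp(0.036·70+0.049·14.6) = 1.232
  r_corr = 0.571 + 1.232 = 1.803 μm/a
zinc: temperature factor f = -0.071·(4.6) = -0.3266
  SO₂ term: 0.0129·34.1^0.44·exp(0.046·70-0.3266) = 1.1
  Cl⁻ term: 0.0175·315.6^0.57·exp(0.008·70+0.085·14.6) = 2.817
  sum: 1.1 + 2.817 → r_corr = 3.917 μm/a
Ordering by μm/a: zinc (3.92) > copper (1.8)

zinc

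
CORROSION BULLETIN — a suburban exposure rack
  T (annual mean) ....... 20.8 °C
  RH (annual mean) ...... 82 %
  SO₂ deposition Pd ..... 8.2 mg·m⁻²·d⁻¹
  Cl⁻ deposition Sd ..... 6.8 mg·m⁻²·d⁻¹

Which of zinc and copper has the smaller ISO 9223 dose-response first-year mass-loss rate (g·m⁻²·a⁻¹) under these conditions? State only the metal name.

zinc: f(T) = -0.071·(T−10) [T>10 °C] = -0.7668
  Pd branch = 0.0129·Pd^0.44·e^(0.046·RH+f) = 0.6574 μm/a
  Cl⁻ term: 0.0175·6.8^0.57·exp(0.008·82+0.085·20.8) = 0.5892
  r_corr = 0.6574 + 0.5892 = 1.247 μm/a
  mass loss = 1.247 μm/a × 7.14 g/cm³ = 8.901 g·m⁻²·a⁻¹
copper: temperature factor f = -0.080·(10.8) = -0.8640
  Pd branch = 0.0053·Pd^0.26·e^(0.059·RH+f) = 0.4873 μm/a
  Cl⁻ term: 0.01025·6.8^0.27·exp(0.036·82+0.049·20.8) = 0.9124
  r_corr = 0.4873 + 0.9124 = 1.4 μm/a
  mass loss = 1.4 μm/a × 8.96 g/cm³ = 12.54 g·m⁻²·a⁻¹
Ordering by g·m⁻²·a⁻¹: copper (12.5) > zinc (8.9)

zinc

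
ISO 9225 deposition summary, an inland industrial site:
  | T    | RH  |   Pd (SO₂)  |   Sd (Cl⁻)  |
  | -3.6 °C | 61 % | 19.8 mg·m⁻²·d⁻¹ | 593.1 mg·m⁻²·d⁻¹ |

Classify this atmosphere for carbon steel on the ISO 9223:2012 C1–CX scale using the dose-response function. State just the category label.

carbon steel: temperature factor f = +0.150·(-13.6) = -2.0400
  Pd branch = 1.77·Pd^0.52·e^(0.02·RH+f) = 3.682 μm/a
  Sd branch = 0.102·Sd^0.62·e^(0.033·RH+0.04·T) = 34.64 μm/a
  sum: 3.682 + 34.64 → r_corr = 38.33 μm/a
38.3 μm/a falls in (25, 50] for carbon steel → category C3

C3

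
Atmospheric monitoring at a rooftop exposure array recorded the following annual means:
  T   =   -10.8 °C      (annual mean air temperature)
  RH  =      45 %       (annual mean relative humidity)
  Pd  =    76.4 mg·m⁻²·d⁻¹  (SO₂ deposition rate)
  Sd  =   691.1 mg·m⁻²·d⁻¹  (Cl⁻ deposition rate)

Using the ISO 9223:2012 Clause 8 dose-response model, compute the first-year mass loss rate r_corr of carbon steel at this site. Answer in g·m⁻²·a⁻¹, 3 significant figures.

carbon steel: T≤10 °C ⇒ hinge +0.150·(-10.8−10) = -3.1200
  SO₂ term: 1.77·76.4^0.52·exp(0.02·45-3.1200) = 1.833
  Sd branch = 0.102·Sd^0.62·e^(0.033·RH+0.04·T) = 16.84 μm/a
  sum: 1.833 + 16.84 → r_corr = 18.68 μm/a
Convert to mass loss: 18.68 μm/a × 7.85 g/cm³ = 146.6 g·m⁻²·a⁻¹

r_corr = 147 g·m⁻²·a⁻¹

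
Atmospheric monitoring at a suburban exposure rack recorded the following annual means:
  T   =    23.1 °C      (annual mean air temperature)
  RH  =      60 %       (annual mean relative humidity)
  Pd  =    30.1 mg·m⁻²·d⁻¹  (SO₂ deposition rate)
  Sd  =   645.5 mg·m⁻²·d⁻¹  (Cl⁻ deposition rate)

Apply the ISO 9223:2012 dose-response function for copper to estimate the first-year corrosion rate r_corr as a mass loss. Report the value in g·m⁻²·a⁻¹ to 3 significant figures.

r_corr = 15.6 g·m⁻²·a⁻¹

copper: T>10 °C ⇒ hinge -0.080·(23.1−10) = -1.0480
  Pd branch = 0.0053·Pd^0.26·e^(0.059·RH+f) = 0.1552 μm/a
  Sd branch = 0.01025·Sd^0.27·e^(0.036·RH+0.049·T) = 1.581 μm/a
  sum: 0.1552 + 1.581 → r_corr = 1.737 μm/a
Convert to mass loss: 1.737 μm/a × 8.96 g/cm³ = 15.56 g·m⁻²·a⁻¹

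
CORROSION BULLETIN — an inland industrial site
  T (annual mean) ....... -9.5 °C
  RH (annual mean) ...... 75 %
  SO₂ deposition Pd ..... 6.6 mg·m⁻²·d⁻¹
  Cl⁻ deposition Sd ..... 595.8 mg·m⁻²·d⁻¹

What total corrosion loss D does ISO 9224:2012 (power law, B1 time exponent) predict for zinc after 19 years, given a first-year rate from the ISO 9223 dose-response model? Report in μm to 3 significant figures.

zinc: T≤10 °C ⇒ hinge +0.038·(-9.5−10) = -0.7410
  Pd branch = 0.0129·Pd^0.44·e^(0.046·RH+f) = 0.4443 μm/a
  Cl⁻ term: 0.0175·595.8^0.57·exp(0.008·75+0.085·-9.5) = 0.5429
  r_corr = 0.4443 + 0.5429 = 0.9872 μm/a
Long-term exponent b (ISO 9224 Table 2, B1) = 0.813
  D(19) = 0.9872 × 19^0.813 = 0.9872 × 10.96 = 10.82 μm

D(19) = 10.8 μm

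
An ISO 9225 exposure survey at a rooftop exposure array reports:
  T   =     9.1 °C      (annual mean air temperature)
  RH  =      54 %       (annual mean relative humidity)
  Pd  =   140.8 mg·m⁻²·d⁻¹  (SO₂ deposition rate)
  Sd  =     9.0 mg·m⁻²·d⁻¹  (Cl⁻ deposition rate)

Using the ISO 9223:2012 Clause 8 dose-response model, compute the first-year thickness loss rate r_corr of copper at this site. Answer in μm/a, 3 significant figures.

r_corr = 0.617 μm/a

copper: T≤10 °C ⇒ hinge +0.126·(9.1−10) = -0.1134
  Pd branch = 0.0053·Pd^0.26·e^(0.059·RH+f) = 0.4143 μm/a
  Cl⁻ term: 0.01025·9.0^0.27·exp(0.036·54+0.049·9.1) = 0.2024
  r_corr = 0.4143 + 0.2024 = 0.6167 μm/a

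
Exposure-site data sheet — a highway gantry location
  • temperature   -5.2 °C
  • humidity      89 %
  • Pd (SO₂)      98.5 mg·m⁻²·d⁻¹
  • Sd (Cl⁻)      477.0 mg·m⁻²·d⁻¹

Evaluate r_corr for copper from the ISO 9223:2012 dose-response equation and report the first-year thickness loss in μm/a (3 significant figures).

copper: f(T) = +0.126·(T−10) [T≤10 °C] = -1.9152
  SO₂ term: 0.0053·98.5^0.26·exp(0.059·89-1.9152) = 0.4912
  Sd branch = 0.01025·Sd^0.27·e^(0.036·RH+0.049·T) = 1.035 μm/a
  r_corr = 0.4912 + 1.035 = 1.526 μm/a

r_corr = 1.53 μm/a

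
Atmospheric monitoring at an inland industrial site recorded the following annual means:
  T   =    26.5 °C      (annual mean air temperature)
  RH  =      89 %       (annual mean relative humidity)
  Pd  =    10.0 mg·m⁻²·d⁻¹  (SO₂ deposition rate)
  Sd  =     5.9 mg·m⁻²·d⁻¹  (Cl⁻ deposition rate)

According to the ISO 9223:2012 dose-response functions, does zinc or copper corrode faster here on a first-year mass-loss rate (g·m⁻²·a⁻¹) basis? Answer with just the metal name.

copper

zinc: f(T) = -0.071·(T−10) [T>10 °C] = -1.1715
  SO₂ term: 0.0129·10.0^0.44·exp(0.046·89-1.1715) = 0.6604
  Cl⁻ term: 0.0175·5.9^0.57·exp(0.008·89+0.085·26.5) = 0.933
  sum: 0.6604 + 0.933 → r_corr = 1.593 μm/a
  mass loss = 1.593 μm/a × 7.14 g/cm³ = 11.38 g·m⁻²·a⁻¹
copper: f(T) = -0.080·(T−10) [T>10 °C] = -1.3200
  SO₂ term: 0.0053·10.0^0.26·exp(0.059·89-1.3200) = 0.4915
  Cl⁻ term: 0.01025·5.9^0.27·exp(0.036·89+0.049·26.5) = 1.494
  sum: 0.4915 + 1.494 → r_corr = 1.985 μm/a
  mass loss = 1.985 μm/a × 8.96 g/cm³ = 17.79 g·m⁻²·a⁻¹
Ordering by g·m⁻²·a⁻¹: copper (17.8) > zinc (11.4)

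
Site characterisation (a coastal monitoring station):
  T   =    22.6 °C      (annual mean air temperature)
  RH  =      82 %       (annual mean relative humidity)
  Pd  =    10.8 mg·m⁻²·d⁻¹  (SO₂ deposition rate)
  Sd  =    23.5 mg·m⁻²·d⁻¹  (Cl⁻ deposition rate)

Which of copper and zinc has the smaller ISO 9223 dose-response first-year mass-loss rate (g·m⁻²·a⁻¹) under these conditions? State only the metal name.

zinc

copper: T>10 °C ⇒ hinge -0.080·(22.6−10) = -1.0080
  Pd branch = 0.0053·Pd^0.26·e^(0.059·RH+f) = 0.4532 μm/a
  Cl⁻ term: 0.01025·23.5^0.27·exp(0.036·82+0.049·22.6) = 1.393
  sum: 0.4532 + 1.393 → r_corr = 1.846 μm/a
  mass loss = 1.846 μm/a × 8.96 g/cm³ = 16.54 g·m⁻²·a⁻¹
zinc: T>10 °C ⇒ hinge -0.071·(22.6−10) = -0.8946
  Pd branch = 0.0129·Pd^0.44·e^(0.046·RH+f) = 0.653 μm/a
  Cl⁻ term: 0.0175·23.5^0.57·exp(0.008·82+0.085·22.6) = 1.392
  r_corr = 0.653 + 1.392 = 2.045 μm/a
  mass loss = 2.045 μm/a × 7.14 g/cm³ = 14.6 g·m⁻²·a⁻¹
Ordering by g·m⁻²·a⁻¹: copper (16.5) > zinc (14.6)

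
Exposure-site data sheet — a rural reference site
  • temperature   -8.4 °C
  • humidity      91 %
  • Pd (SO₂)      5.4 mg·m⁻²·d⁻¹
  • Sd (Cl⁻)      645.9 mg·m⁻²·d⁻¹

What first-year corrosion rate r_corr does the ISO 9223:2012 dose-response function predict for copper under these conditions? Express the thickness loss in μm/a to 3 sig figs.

r_corr = 1.21 μm/a

copper: temperature factor f = +0.126·(-18.4) = -2.3184
  sulphur-dioxide contribution → 0.1736 μm/a
  chloride contribution → 1.031 μm/a
  total first-year rate 1.205 μm/a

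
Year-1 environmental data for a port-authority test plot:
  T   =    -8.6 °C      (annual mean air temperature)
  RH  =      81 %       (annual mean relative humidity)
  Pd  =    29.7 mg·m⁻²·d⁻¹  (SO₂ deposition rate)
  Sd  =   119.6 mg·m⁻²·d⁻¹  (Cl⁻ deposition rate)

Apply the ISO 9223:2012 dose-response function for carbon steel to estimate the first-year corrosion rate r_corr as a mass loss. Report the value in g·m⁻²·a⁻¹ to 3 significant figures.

carbon steel: f(T) = +0.150·(T−10) [T≤10 °C] = -2.7900
  SO₂ term: 1.77·29.7^0.52·exp(0.02·81-2.7900) = 3.204
  Sd branch = 0.102·Sd^0.62·e^(0.033·RH+0.04·T) = 20.34 μm/a
  r_corr = 3.204 + 20.34 = 23.54 μm/a
Convert to mass loss: 23.54 μm/a × 7.85 g/cm³ = 184.8 g·m⁻²·a⁻¹

r_corr = 185 g·m⁻²·a⁻¹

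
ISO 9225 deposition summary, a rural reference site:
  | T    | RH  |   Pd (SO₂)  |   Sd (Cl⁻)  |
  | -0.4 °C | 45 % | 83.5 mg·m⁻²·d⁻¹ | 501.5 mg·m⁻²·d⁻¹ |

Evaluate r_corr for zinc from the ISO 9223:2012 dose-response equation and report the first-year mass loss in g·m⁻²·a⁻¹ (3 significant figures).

r_corr = 9.44 g·m⁻²·a⁻¹

zinc: f(T) = +0.038·(T−10) [T≤10 °C] = -0.3952
  Pd branch = 0.0129·Pd^0.44·e^(0.046·RH+f) = 0.4825 μm/a
  Sd branch = 0.0175·Sd^0.57·e^(0.008·RH+0.085·T) = 0.839 μm/a
  sum: 0.4825 + 0.839 → r_corr = 1.322 μm/a
Convert to mass loss: 1.322 μm/a × 7.14 g/cm³ = 9.436 g·m⁻²·a⁻¹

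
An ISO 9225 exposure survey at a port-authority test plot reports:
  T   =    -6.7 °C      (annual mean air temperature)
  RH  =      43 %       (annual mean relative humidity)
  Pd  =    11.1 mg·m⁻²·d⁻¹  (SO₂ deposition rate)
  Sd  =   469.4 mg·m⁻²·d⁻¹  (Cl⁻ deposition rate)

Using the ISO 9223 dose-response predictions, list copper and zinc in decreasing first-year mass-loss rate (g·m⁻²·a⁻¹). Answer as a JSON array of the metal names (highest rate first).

["zinc", "copper"]

copper: f(T) = +0.126·(T−10) [T≤10 °C] = -2.1042
  Pd branch = 0.0053·Pd^0.26·e^(0.059·RH+f) = 0.01528 μm/a
  Sd branch = 0.01025·Sd^0.27·e^(0.036·RH+0.049·T) = 0.1827 μm/a
  r_corr = 0.01528 + 0.1827 = 0.198 μm/a
  mass loss = 0.198 μm/a × 8.96 g/cm³ = 1.774 g·m⁻²·a⁻¹
zinc: f(T) = +0.038·(T−10) [T≤10 °C] = -0.6346
  SO₂ term: 0.0129·11.1^0.44·exp(0.046·43-0.6346) = 0.1425
  Cl⁻ term: 0.0175·469.4^0.57·exp(0.008·43+0.085·-6.7) = 0.4655
  r_corr = 0.1425 + 0.4655 = 0.608 μm/a
  mass loss = 0.608 μm/a × 7.14 g/cm³ = 4.341 g·m⁻²·a⁻¹
Ordering by g·m⁻²·a⁻¹: zinc (4.34) > copper (1.77)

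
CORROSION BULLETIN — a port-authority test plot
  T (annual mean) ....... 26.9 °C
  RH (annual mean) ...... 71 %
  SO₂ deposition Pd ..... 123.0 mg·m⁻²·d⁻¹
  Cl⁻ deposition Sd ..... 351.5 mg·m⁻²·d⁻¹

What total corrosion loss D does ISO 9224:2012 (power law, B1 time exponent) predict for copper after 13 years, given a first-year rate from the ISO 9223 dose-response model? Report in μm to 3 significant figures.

copper: f(T) = -0.080·(T−10) [T>10 °C] = -1.3520
  SO₂ term: 0.0053·123.0^0.26·exp(0.059·71-1.3520) = 0.316
  Sd branch = 0.01025·Sd^0.27·e^(0.036·RH+0.049·T) = 2.402 μm/a
  sum: 0.316 + 2.402 → r_corr = 2.718 μm/a
Power-law: D(13) = r_corr · 13^0.667
  D(13) = 2.718 × 13^0.667 = 2.718 × 5.534 = 15.04 μm

D(13) = 15.0 μm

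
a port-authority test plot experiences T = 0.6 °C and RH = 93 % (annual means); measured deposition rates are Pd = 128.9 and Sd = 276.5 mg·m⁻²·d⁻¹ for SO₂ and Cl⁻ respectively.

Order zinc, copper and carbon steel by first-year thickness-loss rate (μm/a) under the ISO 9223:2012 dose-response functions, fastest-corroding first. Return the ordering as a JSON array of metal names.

["carbon steel", "zinc", "copper"]

zinc: T≤10 °C ⇒ hinge +0.038·(0.6−10) = -0.3572
  Pd branch = 0.0129·Pd^0.44·e^(0.046·RH+f) = 5.519 μm/a
  Cl⁻ term: 0.0175·276.5^0.57·exp(0.008·93+0.085·0.6) = 0.9551
  r_corr = 5.519 + 0.9551 = 6.474 μm/a
copper: temperature factor f = +0.126·(-9.4) = -1.1844
  SO₂ term: 0.0053·128.9^0.26·exp(0.059·93-1.1844) = 1.385
  Sd branch = 0.01025·Sd^0.27·e^(0.036·RH+0.049·T) = 1.37 μm/a
  r_corr = 1.385 + 1.37 = 2.755 μm/a
carbon steel: f(T) = +0.150·(T−10) [T≤10 °C] = -1.4100
  Pd branch = 1.77·Pd^0.52·e^(0.02·RH+f) = 34.73 μm/a
  Cl⁻ term: 0.102·276.5^0.62·exp(0.033·93+0.04·0.6) = 73.4
  sum: 34.73 + 73.4 → r_corr = 108.1 μm/a
Ordering by μm/a: carbon steel (108) > zinc (6.47) > copper (2.76)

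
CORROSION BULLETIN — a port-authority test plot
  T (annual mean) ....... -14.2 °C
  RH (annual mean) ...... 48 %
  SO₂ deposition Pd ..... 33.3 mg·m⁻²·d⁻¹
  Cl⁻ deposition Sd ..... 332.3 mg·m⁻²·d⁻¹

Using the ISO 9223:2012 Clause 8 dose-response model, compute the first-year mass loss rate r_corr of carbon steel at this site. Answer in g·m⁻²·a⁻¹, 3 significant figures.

carbon steel: temperature factor f = +0.150·(-24.2) = -3.6300
  sulphur-dioxide contribution → 0.7587 μm/a
  chloride contribution → 10.31 μm/a
  ⇒ r_corr(carbon steel) = 11.07 μm/a
Convert to mass loss: 11.07 μm/a × 7.85 g/cm³ = 86.88 g·m⁻²·a⁻¹

r_corr = 86.9 g·m⁻²·a⁻¹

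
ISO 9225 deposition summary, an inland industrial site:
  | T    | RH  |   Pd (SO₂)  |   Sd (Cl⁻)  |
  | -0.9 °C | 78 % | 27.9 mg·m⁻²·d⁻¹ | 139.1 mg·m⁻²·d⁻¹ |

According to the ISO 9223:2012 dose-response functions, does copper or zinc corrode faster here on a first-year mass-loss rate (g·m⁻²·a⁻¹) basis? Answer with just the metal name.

zinc

copper: T≤10 °C ⇒ hinge +0.126·(-0.9−10) = -1.3734
  SO₂ term: 0.0053·27.9^0.26·exp(0.059·78-1.3734) = 0.3179
  Sd branch = 0.01025·Sd^0.27·e^(0.036·RH+0.049·T) = 0.6163 μm/a
  r_corr = 0.3179 + 0.6163 = 0.9342 μm/a
  mass loss = 0.9342 μm/a × 8.96 g/cm³ = 8.37 g·m⁻²·a⁻¹
zinc: f(T) = +0.038·(T−10) [T≤10 °C] = -0.4142
  SO₂ term: 0.0129·27.9^0.44·exp(0.046·78-0.4142) = 1.334
  Sd branch = 0.0175·Sd^0.57·e^(0.008·RH+0.085·T) = 0.5041 μm/a
  sum: 1.334 + 0.5041 → r_corr = 1.838 μm/a
  mass loss = 1.838 μm/a × 7.14 g/cm³ = 13.12 g·m⁻²·a⁻¹
Ordering by g·m⁻²·a⁻¹: zinc (13.1) > copper (8.37)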